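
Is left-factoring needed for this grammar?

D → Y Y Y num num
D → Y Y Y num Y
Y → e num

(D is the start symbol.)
Yes, D has productions with common prefix 'Y Y Y num'

Left-factoring is needed when two productions for the same non-terminal
share a common prefix on the right-hand side.

Productions for D:
  D → Y Y Y num num
  D → Y Y Y num Y

Found common prefix 'Y Y Y num' in productions for D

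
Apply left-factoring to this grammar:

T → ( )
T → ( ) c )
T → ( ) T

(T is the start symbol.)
T → ( ) T'
T' → ε
T' → c )
T' → T

Left-factoring transforms A → αβ₁ | αβ₂ into A → αA' and A' → β₁ | β₂
(α is the longest common prefix among the alternatives). Repeat until
no nonterminal has two alternatives with a common prefix.

Round 1: T has alternatives sharing prefix '( )'. Introduce T': T → ( ) T'
  Add: T' → ε
  Add: T' → c )
  Add: T' → T

No remaining common prefixes — done.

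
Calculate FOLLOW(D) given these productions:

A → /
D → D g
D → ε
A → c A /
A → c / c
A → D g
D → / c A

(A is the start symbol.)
In D → D g: D is followed by g, add FIRST(g) \ {ε} = { 'g' }
In A → D g: D is followed by g, add FIRST(g) \ {ε} = { 'g' }

Taking the union: FOLLOW(D) = { 'g' }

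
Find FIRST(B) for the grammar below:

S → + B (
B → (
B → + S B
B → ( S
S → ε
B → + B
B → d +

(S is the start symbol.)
From B → (:
  - '(' is a terminal: add '(' and stop
From B → + S B:
  - '+' is a terminal: add '+' and stop
From B → ( S:
  - '(' is a terminal: add '(' and stop
From B → + B:
  - '+' is a terminal: add '+' and stop
From B → d +:
  - d is a terminal: add 'd' and stop

Collecting: FIRST(B) = { '(', '+', 'd' }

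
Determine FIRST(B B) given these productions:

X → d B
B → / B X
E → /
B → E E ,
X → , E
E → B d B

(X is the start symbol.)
{ '/' }

FIRST sets of the non-terminals involved (from the grammar, by fixed-point iteration):
  FIRST(B) = { '/' }

To compute FIRST(B B), process the symbols left to right:
Symbol B is a non-terminal. Add FIRST(B) \ {ε} = { '/' }
B is not nullable (ε ∉ FIRST(B)), so stop here.
FIRST(B B) = { '/' }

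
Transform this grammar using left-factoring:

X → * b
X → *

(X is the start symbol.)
X → * X'
X' → b
X' → ε

Left-factoring transforms A → αβ₁ | αβ₂ into A → αA' and A' → β₁ | β₂
(α is the longest common prefix among the alternatives). Repeat until
no nonterminal has two alternatives with a common prefix.

Round 1: X has alternatives sharing prefix '*'. Introduce X': X → * X'
  Add: X' → b
  Add: X' → ε

No remaining common prefixes — done.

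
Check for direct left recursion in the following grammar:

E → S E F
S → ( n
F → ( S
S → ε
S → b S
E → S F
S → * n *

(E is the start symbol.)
No direct left recursion

Direct left recursion occurs when N → N α for some non-terminal N (the right-hand side begins with the left-hand side itself).

E → S E F: starts with S
S → ( n: starts with '('
F → ( S: starts with '('
S → ε: starts with ε
S → b S: starts with b
E → S F: starts with S
S → * n *: starts with '*'

No direct left recursion found.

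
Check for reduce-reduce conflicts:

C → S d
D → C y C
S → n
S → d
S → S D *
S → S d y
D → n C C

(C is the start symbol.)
Augment with C' → C and build the canonical LR(0) collection (I0 = CLOSURE({[C' → . C]}), then GOTO on every symbol after a dot until no new states appear). It has 15 states:
  I0: { [C → . S d], [C' → . C], [S → . S D *], [S → . S d y], [S → . d], [S → . n] }  — shift
  I1: { [C' → C .] }  — accept
  I2: { [C → . S d], [C → S . d], [D → . C y C], [D → . n C C], [S → . S D *], [S → . S d y], [S → . d], [S → . n], [S → S . D *], [S → S . d y] }  — shift
  I3: { [S → d .] }  — reduce
  I4: { [S → n .] }  — reduce
  I5: { [D → C . y C] }  — shift
  I6: { [S → S D . *] }  — shift
  I7: { [C → S d .], [S → S d . y], [S → d .] }  — shift, 2 reduces
  I8: { [C → . S d], [D → n . C C], [S → . S D *], [S → . S d y], [S → . d], [S → . n], [S → n .] }  — shift, reduce
  I9: { [C → . S d], [D → n C . C], [S → . S D *], [S → . S d y], [S → . d], [S → . n] }  — shift
  I10: { [D → n C C .] }  — reduce
  I11: { [S → S d y .] }  — reduce
  I12: { [S → S D * .] }  — reduce
  I13: { [C → . S d], [D → C y . C], [S → . S D *], [S → . S d y], [S → . d], [S → . n] }  — shift
  I14: { [D → C y C .] }  — reduce

I7 contains complete items [C → S d .], [S → d .] — reduce-reduce conflict.

Answer: Yes — I7: [C → S d .] vs [S → d .]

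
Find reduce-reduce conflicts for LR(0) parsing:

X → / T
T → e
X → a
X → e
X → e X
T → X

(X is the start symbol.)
Yes — I8: [T → e .] vs [X → e .]

A reduce-reduce conflict occurs when an LR(0) state has two complete items [A → α .] and [B → β .] — both call for a reduction, and with no lookahead the parser cannot choose between them.

Augment with X' → X and build the canonical LR(0) collection (I0 = CLOSURE({[X' → . X]}), then GOTO on every symbol after a dot until no new states appear). It has 9 states:
  I0: { [X → . / T], [X → . a], [X → . e X], [X → . e], [X' → . X] }  — shift
  I1: { [T → . X], [T → . e], [X → . / T], [X → . a], [X → . e X], [X → . e], [X → / . T] }  — shift
  I2: { [X' → X .] }  — accept
  I3: { [X → a .] }  — reduce
  I4: { [X → . / T], [X → . a], [X → . e X], [X → . e], [X → e . X], [X → e .] }  — shift, reduce
  I5: { [X → e X .] }  — reduce
  I6: { [X → / T .] }  — reduce
  I7: { [T → X .] }  — reduce
  I8: { [T → e .], [X → . / T], [X → . a], [X → . e X], [X → . e], [X → e . X], [X → e .] }  — shift, 2 reduces

I8 contains complete items [T → e .], [X → e .] — reduce-reduce conflict.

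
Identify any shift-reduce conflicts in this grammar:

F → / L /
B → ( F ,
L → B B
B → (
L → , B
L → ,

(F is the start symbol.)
A shift-reduce conflict occurs when an LR(0) state has both:
  - a complete (reduce) item [A → α .] (dot at the end), and
  - a shift item [B → β . c γ] (dot before a terminal).

Augment with F' → F and build the canonical LR(0) collection (I0 = CLOSURE({[F' → . F]}), then GOTO on every symbol after a dot until no new states appear). It has 12 states:
  I0: { [F → . / L /], [F' → . F] }  — shift
  I1: { [B → . ( F ,], [B → . (], [F → / . L /], [L → . , B], [L → . ,], [L → . B B] }  — shift
  I2: { [F' → F .] }  — accept
  I3: { [B → ( . F ,], [B → ( .], [F → . / L /] }  — shift, reduce
  I4: { [B → . ( F ,], [B → . (], [L → , . B], [L → , .] }  — shift, reduce
  I5: { [B → . ( F ,], [B → . (], [L → B . B] }  — shift
  I6: { [F → / L . /] }  — shift
  I7: { [F → / L / .] }  — reduce
  I8: { [L → B B .] }  — reduce
  I9: { [L → , B .] }  — reduce
  I10: { [B → ( F . ,] }  — shift
  I11: { [B → ( F , .] }  — reduce

I3 contains reduce item [B → ( .] and shift item [F → . / L /] — shift-reduce conflict.
I4 contains reduce item [L → , .] and shift items [B → . (], [B → . ( F ,] — shift-reduce conflict.

Answer: Yes — I3: [B → ( .] vs [F → . / L /]; I4: [L → , .] vs [B → . (]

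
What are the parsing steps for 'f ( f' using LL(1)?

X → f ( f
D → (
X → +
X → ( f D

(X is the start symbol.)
LL(1) parsing maintains a stack (initially the start symbol over $) and the input. At each step: if the stack top is a terminal, match it against the current input token; if it is a non-terminal N, replace it with the RHS of M[N, lookahead] (the unique production whose predict set contains the lookahead).

Stack is shown with the top on the left.

Stack    Input    Action
------------------------
X $      f ( f $  output X → f ( f
f ( f $  f ( f $  match 'f'
( f $    ( f $    match '('
f $      f $      match 'f'
$        $        accept

The string is accepted.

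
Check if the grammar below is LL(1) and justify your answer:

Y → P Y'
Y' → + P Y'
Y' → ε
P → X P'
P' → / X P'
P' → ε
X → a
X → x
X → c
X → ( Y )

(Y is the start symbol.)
Yes, the grammar is LL(1).

Relevant sets:
  FOLLOW(Y') = { $, ')' }
  FOLLOW(P') = { $, ')', '+' }

For Y':
  PREDICT(Y' → '+' P Y') = { '+' }
  PREDICT(Y' → ε) = { $, ')' }
For P':
  PREDICT(P' → '/' X P') = { '/' }
  PREDICT(P' → ε) = { $, ')', '+' }
For X:
  PREDICT(X → a) = { 'a' }
  PREDICT(X → x) = { 'x' }
  PREDICT(X → c) = { 'c' }
  PREDICT(X → '(' Y ')') = { '(' }
Y, P have a single production, so nothing to check there.

All predict sets are disjoint. The grammar IS LL(1).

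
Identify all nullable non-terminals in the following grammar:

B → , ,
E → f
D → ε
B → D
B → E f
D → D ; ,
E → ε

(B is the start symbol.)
{ 'B', 'D', 'E' }

A non-terminal is nullable if it can derive ε (the empty string): either it has an ε-production, or it has a production whose right-hand side consists entirely of nullable non-terminals.

ε-productions: D → ε, E → ε
So D, E are immediately nullable.
B → D: every symbol on the right is nullable, so B is nullable too.
Every non-terminal is now nullable.
Nullable = { 'B', 'D', 'E' }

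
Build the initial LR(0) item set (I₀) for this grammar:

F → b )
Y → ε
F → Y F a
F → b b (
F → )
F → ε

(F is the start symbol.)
First, augment the grammar with F' → F
I₀ = CLOSURE({ [F' → . F] }):
  [F' → . F] has the dot before F: add [F → . b )], [F → . Y F a], [F → . b b (], [F → . )], [F → .]
  [F → . Y F a] has the dot before Y: add [Y → .]
No further items can be added.

I₀ = { [F → . )], [F → . Y F a], [F → . b )], [F → . b b (], [F → .], [F' → . F], [Y → .] }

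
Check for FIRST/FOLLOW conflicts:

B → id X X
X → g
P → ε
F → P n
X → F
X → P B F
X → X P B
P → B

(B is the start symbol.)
A FIRST/FOLLOW conflict occurs when a non-terminal N has a nullable alternative N → β (β ⇒* ε) and another alternative N → α with FIRST(α) ∩ FOLLOW(N) ≠ ∅: on such a lookahead the parser cannot decide between expanding α and letting N vanish via β.

Nullable non-terminals: P.
FIRST sets used below: FIRST(B) = { 'id' }

P: nullable alternative(s) P → ε; FOLLOW(P) = { 'id', 'n' }
  P → ε: FIRST \ {ε} = { } — this is the only nullable alternative, skip
  P → B: FIRST \ {ε} = { 'id' } — overlaps FOLLOW(P) on { 'id' }: CONFLICT

B, F, X have no nullable alternative, so no FIRST/FOLLOW check is needed there.

So the grammar has 1 FIRST/FOLLOW conflict (marked CONFLICT above).

Answer: Yes. P → B with FOLLOW(P) on { 'id' }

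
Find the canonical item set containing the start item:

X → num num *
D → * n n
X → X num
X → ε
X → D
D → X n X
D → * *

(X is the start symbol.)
{ [D → . * *], [D → . * n n], [D → . X n X], [X → . D], [X → . X num], [X → . num num *], [X → .], [X' → . X] }

First, augment the grammar with X' → X
I₀ = CLOSURE({ [X' → . X] }):
  [X' → . X] has the dot before X: add [X → . num num *], [X → . X num], [X → .], [X → . D]
  [X → . D] has the dot before D: add [D → . * n n], [D → . X n X], [D → . * *]
No further items can be added.

I₀ = { [D → . * *], [D → . * n n], [D → . X n X], [X → . D], [X → . X num], [X → . num num *], [X → .], [X' → . X] }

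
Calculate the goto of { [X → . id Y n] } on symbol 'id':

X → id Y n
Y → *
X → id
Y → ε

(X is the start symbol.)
GOTO(I, 'id') = CLOSURE({ [A → αX.β] : [A → α.Xβ] ∈ I, X = 'id' })

Items with dot before 'id', with the dot advanced:
  [X → . id Y n] → [X → id . Y n]
Closure of the advanced items:
  [X → id . Y n] has the dot before Y: add [Y → . *], [Y → .]

GOTO = { [X → id . Y n], [Y → . *], [Y → .] }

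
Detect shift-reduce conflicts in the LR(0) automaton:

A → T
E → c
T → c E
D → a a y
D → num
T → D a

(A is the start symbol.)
Augment with A' → A and build the canonical LR(0) collection (I0 = CLOSURE({[A' → . A]}), then GOTO on every symbol after a dot until no new states appear). It has 12 states:
  I0: { [A → . T], [A' → . A], [D → . a a y], [D → . num], [T → . D a], [T → . c E] }  — shift
  I1: { [A' → A .] }  — accept
  I2: { [T → D . a] }  — shift
  I3: { [A → T .] }  — reduce
  I4: { [D → a . a y] }  — shift
  I5: { [E → . c], [T → c . E] }  — shift
  I6: { [D → num .] }  — reduce
  I7: { [T → c E .] }  — reduce
  I8: { [E → c .] }  — reduce
  I9: { [D → a a . y] }  — shift
  I10: { [D → a a y .] }  — reduce
  I11: { [T → D a .] }  — reduce

No state contains both a complete item and a shift item.

Answer: No shift-reduce conflicts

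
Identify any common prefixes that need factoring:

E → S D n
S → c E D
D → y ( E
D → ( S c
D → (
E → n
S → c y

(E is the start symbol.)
Yes, S has productions with common prefix 'c'; D has productions with common prefix '('

Left-factoring is needed when two productions for the same non-terminal
share a common prefix on the right-hand side.

Productions for E:
  E → S D n
  E → n
Productions for S:
  S → c E D
  S → c y
Productions for D:
  D → y ( E
  D → ( S c
  D → (

Found common prefix 'c' in productions for S
Found common prefix '(' in productions for D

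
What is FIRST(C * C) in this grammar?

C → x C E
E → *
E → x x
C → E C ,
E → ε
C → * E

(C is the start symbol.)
{ '*', 'x' }

FIRST sets of the non-terminals involved (from the grammar, by fixed-point iteration):
  FIRST(C) = { '*', 'x' }

To compute FIRST(C * C), process the symbols left to right:
Symbol C is a non-terminal. Add FIRST(C) \ {ε} = { '*', 'x' }
C is not nullable (ε ∉ FIRST(C)), so stop here.
FIRST(C * C) = { '*', 'x' }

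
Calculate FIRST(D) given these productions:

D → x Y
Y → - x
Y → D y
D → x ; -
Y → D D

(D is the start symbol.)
From D → x Y:
  - x is a terminal: add 'x' and stop
From D → x ; -:
  - x is a terminal: add 'x' and stop

Collecting: FIRST(D) = { 'x' }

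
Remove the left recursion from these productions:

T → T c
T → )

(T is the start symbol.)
T → ) T'
T' → c T'
T' → ε

T is directly left-recursive. The standard transformation for
  A → A α₁ | ... | A α_m | β₁ | ... | β_n
is
  A  → β₁ A' | ... | β_n A'
  A' → α₁ A' | ... | α_m A' | ε

T → ) becomes T → ) T'
T → T c becomes T' → c T'
Add T' → ε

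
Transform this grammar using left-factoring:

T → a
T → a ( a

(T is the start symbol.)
Left-factoring transforms A → αβ₁ | αβ₂ into A → αA' and A' → β₁ | β₂
(α is the longest common prefix among the alternatives). Repeat until
no nonterminal has two alternatives with a common prefix.

Round 1: T has alternatives sharing prefix 'a'. Introduce T': T → a T'
  Add: T' → ε
  Add: T' → ( a

No remaining common prefixes — done.

Resulting grammar:
T → a T'
T' → ε
T' → ( a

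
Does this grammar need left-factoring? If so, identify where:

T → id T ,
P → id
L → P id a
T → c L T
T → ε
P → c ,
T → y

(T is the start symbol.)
No, left-factoring is not needed

Left-factoring is needed when two productions for the same non-terminal
share a common prefix on the right-hand side.

Productions for T:
  T → id T ,
  T → c L T
  T → ε
  T → y
Productions for P:
  P → id
  P → c ,

No common prefixes found.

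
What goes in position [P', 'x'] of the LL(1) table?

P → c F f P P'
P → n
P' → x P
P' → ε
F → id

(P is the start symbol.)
To find M[P', 'x'], we find productions for P' where 'x' is in the predict set (PREDICT(N → α) = (FIRST(α) \ {ε}) ∪ (FOLLOW(N) if α ⇒* ε)).

Relevant sets:
  FOLLOW(P') = { $, 'x' }

P' → x P: PREDICT = { 'x' }
  'x' is in predict set, so this production goes in M[P', 'x']
P' → ε: PREDICT = { $, 'x' }
  'x' is in predict set, so this production goes in M[P', 'x']

M[P', 'x'] = P' → x P, P' → ε  (a multiply-defined cell — the grammar is not LL(1))

Answer: P' → x P, P' → ε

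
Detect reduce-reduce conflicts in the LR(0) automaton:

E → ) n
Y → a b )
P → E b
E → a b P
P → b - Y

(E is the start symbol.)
A reduce-reduce conflict occurs when an LR(0) state has two complete items [A → α .] and [B → β .] — both call for a reduction, and with no lookahead the parser cannot choose between them.

Augment with E' → E and build the canonical LR(0) collection (I0 = CLOSURE({[E' → . E]}), then GOTO on every symbol after a dot until no new states appear). It has 15 states:
  I0: { [E → . ) n], [E → . a b P], [E' → . E] }  — shift
  I1: { [E → ) . n] }  — shift
  I2: { [E' → E .] }  — accept
  I3: { [E → a . b P] }  — shift
  I4: { [E → . ) n], [E → . a b P], [E → a b . P], [P → . E b], [P → . b - Y] }  — shift
  I5: { [P → E . b] }  — shift
  I6: { [E → a b P .] }  — reduce
  I7: { [P → b . - Y] }  — shift
  I8: { [P → b - . Y], [Y → . a b )] }  — shift
  I9: { [P → b - Y .] }  — reduce
  I10: { [Y → a . b )] }  — shift
  I11: { [Y → a b . )] }  — shift
  I12: { [Y → a b ) .] }  — reduce
  I13: { [P → E b .] }  — reduce
  I14: { [E → ) n .] }  — reduce

No state contains more than one complete item.

Answer: No reduce-reduce conflicts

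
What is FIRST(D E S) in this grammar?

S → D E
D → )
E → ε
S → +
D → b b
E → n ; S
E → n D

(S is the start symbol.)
FIRST sets of the non-terminals involved (from the grammar, by fixed-point iteration):
  FIRST(D) = { ')', 'b' }

To compute FIRST(D E S), process the symbols left to right:
Symbol D is a non-terminal. Add FIRST(D) \ {ε} = { ')', 'b' }
D is not nullable (ε ∉ FIRST(D)), so stop here.
FIRST(D E S) = { ')', 'b' }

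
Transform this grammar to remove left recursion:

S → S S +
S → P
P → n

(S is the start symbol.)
S is directly left-recursive. The standard transformation for
  A → A α₁ | ... | A α_m | β₁ | ... | β_n
is
  A  → β₁ A' | ... | β_n A'
  A' → α₁ A' | ... | α_m A' | ε

S → P becomes S → P S'
S → S S + becomes S' → S + S'
Add S' → ε

Productions for other non-terminals are unchanged:
  P → n

Resulting grammar:
S → P S'
S' → S + S'
S' → ε
P → n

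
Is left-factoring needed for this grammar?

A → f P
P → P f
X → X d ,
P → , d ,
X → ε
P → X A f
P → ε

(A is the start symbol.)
Left-factoring is needed when two productions for the same non-terminal
share a common prefix on the right-hand side.

Productions for P:
  P → P f
  P → , d ,
  P → X A f
  P → ε
Productions for X:
  X → X d ,
  X → ε

No common prefixes found.

Answer: No, left-factoring is not needed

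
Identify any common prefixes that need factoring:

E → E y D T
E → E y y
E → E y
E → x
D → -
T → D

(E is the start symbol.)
Left-factoring is needed when two productions for the same non-terminal
share a common prefix on the right-hand side.

Productions for E:
  E → E y D T
  E → E y y
  E → E y
  E → x

Found common prefix 'E y' in productions for E

Answer: Yes, E has productions with common prefix 'E y'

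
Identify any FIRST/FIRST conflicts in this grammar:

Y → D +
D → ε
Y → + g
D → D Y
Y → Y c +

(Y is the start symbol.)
Yes. Y → D '+' / Y → '+' g on { '+' }; Y → D '+' / Y → Y c '+' on { '+' }; Y → '+' g / Y → Y c '+' on { '+' }

A FIRST/FIRST conflict occurs when two productions N → α and N → β for the same non-terminal have FIRST(α) ∩ FIRST(β) ≠ ∅ (with ε ∈ FIRST of a nullable right-hand side, so two nullable alternatives also conflict).

FIRST sets of the non-terminals at (or reachable through a nullable prefix from) the front of some alternative:
  FIRST(D) = { '+', ε }
  FIRST(Y) = { '+' }

Productions for Y:
  Y → D +: FIRST = { '+' }
  Y → + g: FIRST = { '+' }
  Y → Y c +: FIRST = { '+' }
Productions for D:
  D → ε: FIRST = { ε }
  D → D Y: FIRST = { '+' }

Conflict for Y: Y → D + and Y → + g
  Overlap: { '+' }
Conflict for Y: Y → D + and Y → Y c +
  Overlap: { '+' }
Conflict for Y: Y → + g and Y → Y c +
  Overlap: { '+' }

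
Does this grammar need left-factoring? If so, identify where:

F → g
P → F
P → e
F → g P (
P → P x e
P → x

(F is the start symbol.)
Left-factoring is needed when two productions for the same non-terminal
share a common prefix on the right-hand side.

Productions for F:
  F → g
  F → g P (
Productions for P:
  P → F
  P → e
  P → P x e
  P → x

Found common prefix 'g' in productions for F

Answer: Yes, F has productions with common prefix 'g'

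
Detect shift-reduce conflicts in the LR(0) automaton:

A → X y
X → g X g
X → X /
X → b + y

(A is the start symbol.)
No shift-reduce conflicts

A shift-reduce conflict occurs when an LR(0) state has both:
  - a complete (reduce) item [A → α .] (dot at the end), and
  - a shift item [B → β . c γ] (dot before a terminal).

Augment with A' → A and build the canonical LR(0) collection (I0 = CLOSURE({[A' → . A]}), then GOTO on every symbol after a dot until no new states appear). It has 11 states:
  I0: { [A → . X y], [A' → . A], [X → . X /], [X → . b + y], [X → . g X g] }  — shift
  I1: { [A' → A .] }  — accept
  I2: { [A → X . y], [X → X . /] }  — shift
  I3: { [X → b . + y] }  — shift
  I4: { [X → . X /], [X → . b + y], [X → . g X g], [X → g . X g] }  — shift
  I5: { [X → X . /], [X → g X . g] }  — shift
  I6: { [X → X / .] }  — reduce
  I7: { [X → g X g .] }  — reduce
  I8: { [X → b + . y] }  — shift
  I9: { [X → b + y .] }  — reduce
  I10: { [A → X y .] }  — reduce

No state contains both a complete item and a shift item.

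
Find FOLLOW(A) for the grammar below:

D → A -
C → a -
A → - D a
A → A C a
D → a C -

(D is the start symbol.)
{ '-', 'a' }

To compute FOLLOW(A), find every occurrence of A on a right-hand side N → α A β: add FIRST(β) \ {ε}, and if β is empty or nullable also add FOLLOW(N). Iterate to a fixed point.

In D → A -: A is followed by '-', add FIRST('-') \ {ε} = { '-' }
In A → A C a: A is followed by C a, add FIRST(C a) \ {ε} = { 'a' }

Taking the union: FOLLOW(A) = { '-', 'a' }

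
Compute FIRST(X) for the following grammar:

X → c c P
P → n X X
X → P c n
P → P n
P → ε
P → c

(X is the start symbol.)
{ 'c', 'n' }

To compute FIRST(X), examine every production with X on the left-hand side, reading each right-hand side left to right until a non-nullable symbol is reached.

FIRST sets of the other non-terminals involved (by the same procedure, iterated to a fixed point):
  FIRST(P) = { 'c', 'n', ε }

From X → c c P:
  - c is a terminal: add 'c' and stop
From X → P c n:
  - P is a non-terminal: add FIRST(P) \ {ε} = { 'c', 'n' }
    P is nullable, so continue to the next symbol
  - c is a terminal: add 'c' and stop

Collecting: FIRST(X) = { 'c', 'n' }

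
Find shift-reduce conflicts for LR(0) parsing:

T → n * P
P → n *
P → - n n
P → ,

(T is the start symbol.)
No shift-reduce conflicts

A shift-reduce conflict occurs when an LR(0) state has both:
  - a complete (reduce) item [A → α .] (dot at the end), and
  - a shift item [B → β . c γ] (dot before a terminal).

Augment with T' → T and build the canonical LR(0) collection (I0 = CLOSURE({[T' → . T]}), then GOTO on every symbol after a dot until no new states appear). It has 11 states:
  I0: { [T → . n * P], [T' → . T] }  — shift
  I1: { [T' → T .] }  — accept
  I2: { [T → n . * P] }  — shift
  I3: { [P → . ,], [P → . - n n], [P → . n *], [T → n * . P] }  — shift
  I4: { [P → , .] }  — reduce
  I5: { [P → - . n n] }  — shift
  I6: { [T → n * P .] }  — reduce
  I7: { [P → n . *] }  — shift
  I8: { [P → n * .] }  — reduce
  I9: { [P → - n . n] }  — shift
  I10: { [P → - n n .] }  — reduce

No state contains both a complete item and a shift item.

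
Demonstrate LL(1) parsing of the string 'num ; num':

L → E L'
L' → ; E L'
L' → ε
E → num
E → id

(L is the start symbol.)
LL(1) parsing maintains a stack (initially the start symbol over $) and the input. At each step: if the stack top is a terminal, match it against the current input token; if it is a non-terminal N, replace it with the RHS of M[N, lookahead] (the unique production whose predict set contains the lookahead).

Stack is shown with the top on the left.

Stack     Input        Action
-----------------------------
L $       num ; num $  output L → E L'
E L' $    num ; num $  output E → num
num L' $  num ; num $  match 'num'
L' $      ; num $      output L' → ; E L'
; E L' $  ; num $      match ';'
E L' $    num $        output E → num
num L' $  num $        match 'num'
L' $      $            output L' → ε
$         $            accept

The string is accepted.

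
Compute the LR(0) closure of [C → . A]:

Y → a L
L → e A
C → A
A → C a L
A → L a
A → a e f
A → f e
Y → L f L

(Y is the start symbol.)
{ [A → . C a L], [A → . L a], [A → . a e f], [A → . f e], [C → . A], [L → . e A] }

To compute CLOSURE, for each item [A → α.Bβ] where B is a non-terminal, add [B → .γ] for all productions B → γ; repeat for the newly added items until nothing changes.

Start with: [C → . A]
  [C → . A] has the dot before A: add [A → . C a L], [A → . L a], [A → . a e f], [A → . f e]
  [A → . C a L] has the dot before C: all C-items already present
  [A → . L a] has the dot before L: add [L → . e A]
No further items can be added.

CLOSURE = { [A → . C a L], [A → . L a], [A → . a e f], [A → . f e], [C → . A], [L → . e A] }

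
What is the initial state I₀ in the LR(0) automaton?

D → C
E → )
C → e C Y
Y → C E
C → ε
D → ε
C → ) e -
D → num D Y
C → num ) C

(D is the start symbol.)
{ [C → . ) e -], [C → . e C Y], [C → . num ) C], [C → .], [D → . C], [D → . num D Y], [D → .], [D' → . D] }

First, augment the grammar with D' → D
I₀ = CLOSURE({ [D' → . D] }):
  [D' → . D] has the dot before D: add [D → . C], [D → .], [D → . num D Y]
  [D → . C] has the dot before C: add [C → . e C Y], [C → .], [C → . ) e -], [C → . num ) C]
No further items can be added.

I₀ = { [C → . ) e -], [C → . e C Y], [C → . num ) C], [C → .], [D → . C], [D → . num D Y], [D → .], [D' → . D] }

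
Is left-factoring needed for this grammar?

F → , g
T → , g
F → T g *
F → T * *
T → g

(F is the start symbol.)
Yes, F has productions with common prefix 'T'

Left-factoring is needed when two productions for the same non-terminal
share a common prefix on the right-hand side.

Productions for F:
  F → , g
  F → T g *
  F → T * *
Productions for T:
  T → , g
  T → g

Found common prefix 'T' in productions for F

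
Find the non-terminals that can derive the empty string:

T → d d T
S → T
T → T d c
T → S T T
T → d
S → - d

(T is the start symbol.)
None

There are no ε-productions, so no non-terminal can derive ε.
No non-terminals are nullable.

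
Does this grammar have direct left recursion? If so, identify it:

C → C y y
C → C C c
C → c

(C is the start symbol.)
Yes, C is left-recursive

C → C y y: LEFT RECURSIVE (starts with C)
C → C C c: LEFT RECURSIVE (starts with C)
C → c: starts with c

The grammar has direct left recursion on: C.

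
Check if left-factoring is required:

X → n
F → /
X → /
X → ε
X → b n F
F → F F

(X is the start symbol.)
No, left-factoring is not needed

Left-factoring is needed when two productions for the same non-terminal
share a common prefix on the right-hand side.

Productions for X:
  X → n
  X → /
  X → ε
  X → b n F
Productions for F:
  F → /
  F → F F

No common prefixes found.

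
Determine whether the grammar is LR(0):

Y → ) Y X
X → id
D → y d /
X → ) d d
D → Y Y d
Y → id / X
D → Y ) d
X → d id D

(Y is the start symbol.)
A grammar is LR(0) if no state in the canonical LR(0) collection has:
  - both a shift item (dot before a terminal) and a complete item (shift-reduce conflict), or
  - two or more complete items (reduce-reduce conflict; the accept item [Y' → Y .] counts as a complete item here).

Augment with Y' → Y and build the canonical LR(0) collection (I0 = CLOSURE({[Y' → . Y]}), then GOTO on every symbol after a dot until no new states appear). It has 23 states:
  I0: { [Y → . ) Y X], [Y → . id / X], [Y' → . Y] }  — shift
  I1: { [Y → ) . Y X], [Y → . ) Y X], [Y → . id / X] }  — shift
  I2: { [Y' → Y .] }  — accept
  I3: { [Y → id . / X] }  — shift
  I4: { [X → . ) d d], [X → . d id D], [X → . id], [Y → id / . X] }  — shift
  I5: { [X → ) . d d] }  — shift
  I6: { [Y → id / X .] }  — reduce
  I7: { [X → d . id D] }  — shift
  I8: { [X → id .] }  — reduce
  I9: { [D → . Y ) d], [D → . Y Y d], [D → . y d /], [X → d id . D], [Y → . ) Y X], [Y → . id / X] }  — shift
  I10: { [X → d id D .] }  — reduce
  I11: { [D → Y . ) d], [D → Y . Y d], [Y → . ) Y X], [Y → . id / X] }  — shift
  I12: { [D → y . d /] }  — shift
  I13: { [D → y d . /] }  — shift
  I14: { [D → y d / .] }  — reduce
  I15: { [D → Y ) . d], [Y → ) . Y X], [Y → . ) Y X], [Y → . id / X] }  — shift
  I16: { [D → Y Y . d] }  — shift
  I17: { [D → Y Y d .] }  — reduce
  I18: { [X → . ) d d], [X → . d id D], [X → . id], [Y → ) Y . X] }  — shift
  I19: { [D → Y ) d .] }  — reduce
  I20: { [Y → ) Y X .] }  — reduce
  I21: { [X → ) d . d] }  — shift
  I22: { [X → ) d d .] }  — reduce

Every state is either a pure shift/goto state or contains exactly one complete item and nothing to shift — no conflicts. The grammar is LR(0).

Answer: Yes, the grammar is LR(0)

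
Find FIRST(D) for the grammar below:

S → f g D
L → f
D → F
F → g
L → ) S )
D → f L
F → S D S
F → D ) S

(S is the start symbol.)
To compute FIRST(D), examine every production with D on the left-hand side, reading each right-hand side left to right until a non-nullable symbol is reached.

FIRST sets of the other non-terminals involved (by the same procedure, iterated to a fixed point):
  FIRST(F) = { 'f', 'g' }

From D → F:
  - F is a non-terminal: add FIRST(F) \ {ε} = { 'f', 'g' }
    F is not nullable, so stop
From D → f L:
  - f is a terminal: add 'f' and stop

Collecting: FIRST(D) = { 'f', 'g' }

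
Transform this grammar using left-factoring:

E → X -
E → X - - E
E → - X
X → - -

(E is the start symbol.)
Left-factoring transforms A → αβ₁ | αβ₂ into A → αA' and A' → β₁ | β₂
(α is the longest common prefix among the alternatives). Repeat until
no nonterminal has two alternatives with a common prefix.

Round 1: E has alternatives sharing prefix 'X -'. Introduce E': E → X - E'
  Add: E' → ε
  Add: E' → - E

No remaining common prefixes — done.

Resulting grammar:
E → X - E'
E' → ε
E' → - E
E → - X
X → - -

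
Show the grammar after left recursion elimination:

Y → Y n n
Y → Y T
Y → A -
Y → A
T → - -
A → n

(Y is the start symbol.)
Y → A - Y'
Y → A Y'
Y' → n n Y'
Y' → T Y'
Y' → ε
T → - -
A → n

Y is directly left-recursive. The standard transformation for
  A → A α₁ | ... | A α_m | β₁ | ... | β_n
is
  A  → β₁ A' | ... | β_n A'
  A' → α₁ A' | ... | α_m A' | ε

Y → A - becomes Y → A - Y'
Y → A becomes Y → A Y'
Y → Y n n becomes Y' → n n Y'
Y → Y T becomes Y' → T Y'
Add Y' → ε

Productions for other non-terminals are unchanged:
  T → - -
  A → n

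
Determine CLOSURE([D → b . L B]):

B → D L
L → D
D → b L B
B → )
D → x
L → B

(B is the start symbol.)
{ [B → . )], [B → . D L], [D → . b L B], [D → . x], [D → b . L B], [L → . B], [L → . D] }

To compute CLOSURE, for each item [A → α.Bβ] where B is a non-terminal, add [B → .γ] for all productions B → γ; repeat for the newly added items until nothing changes.

Start with: [D → b . L B]
  [D → b . L B] has the dot before L: add [L → . D], [L → . B]
  [L → . D] has the dot before D: add [D → . b L B], [D → . x]
  [L → . B] has the dot before B: add [B → . D L], [B → . )]
No further items can be added.

CLOSURE = { [B → . )], [B → . D L], [D → . b L B], [D → . x], [D → b . L B], [L → . B], [L → . D] }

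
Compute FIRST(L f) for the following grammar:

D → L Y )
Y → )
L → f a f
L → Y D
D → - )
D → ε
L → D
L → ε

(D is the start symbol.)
{ ')', '-', 'f' }

FIRST sets of the non-terminals involved (from the grammar, by fixed-point iteration):
  FIRST(L) = { ')', '-', 'f', ε }

To compute FIRST(L f), process the symbols left to right:
Symbol L is a non-terminal. Add FIRST(L) \ {ε} = { ')', '-', 'f' }
L is nullable (ε ∈ FIRST(L)), continue to the next symbol.
Symbol f is a terminal. Add 'f' and stop.
FIRST(L f) = { ')', '-', 'f' }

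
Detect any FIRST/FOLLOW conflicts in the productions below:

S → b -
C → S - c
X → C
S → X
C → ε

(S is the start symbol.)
Yes. C → S '-' c with FOLLOW(C) on { '-' }

A FIRST/FOLLOW conflict occurs when a non-terminal N has a nullable alternative N → β (β ⇒* ε) and another alternative N → α with FIRST(α) ∩ FOLLOW(N) ≠ ∅: on such a lookahead the parser cannot decide between expanding α and letting N vanish via β.

Nullable non-terminals: C, S, X.
FIRST sets used below: FIRST(S) = { '-', 'b', ε }, FIRST(X) = { '-', 'b', ε }

C: nullable alternative(s) C → ε; FOLLOW(C) = { $, '-' }
  C → S - c: FIRST \ {ε} = { '-', 'b' } — overlaps FOLLOW(C) on { '-' }: CONFLICT
  C → ε: FIRST \ {ε} = { } — this is the only nullable alternative, skip

S: nullable alternative(s) S → X; FOLLOW(S) = { $, '-' }
  S → b -: FIRST \ {ε} = { 'b' } — disjoint from FOLLOW(S)
  S → X: FIRST \ {ε} = { '-', 'b' } — this is the only nullable alternative, skip
X has a nullable alternative but only one production, so nothing to check.

So the grammar has 1 FIRST/FOLLOW conflict (marked CONFLICT above).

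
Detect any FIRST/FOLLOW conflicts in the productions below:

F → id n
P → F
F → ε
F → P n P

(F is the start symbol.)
Yes. F → P n P with FOLLOW(F) on { 'n' }

A FIRST/FOLLOW conflict occurs when a non-terminal N has a nullable alternative N → β (β ⇒* ε) and another alternative N → α with FIRST(α) ∩ FOLLOW(N) ≠ ∅: on such a lookahead the parser cannot decide between expanding α and letting N vanish via β.

Nullable non-terminals: F, P.
FIRST sets used below: FIRST(P) = { 'id', 'n', ε }

F: nullable alternative(s) F → ε; FOLLOW(F) = { $, 'n' }
  F → id n: FIRST \ {ε} = { 'id' } — disjoint from FOLLOW(F)
  F → ε: FIRST \ {ε} = { } — this is the only nullable alternative, skip
  F → P n P: FIRST \ {ε} = { 'id', 'n' } — overlaps FOLLOW(F) on { 'n' }: CONFLICT
P has a nullable alternative but only one production, so nothing to check.

So the grammar has 1 FIRST/FOLLOW conflict (marked CONFLICT above).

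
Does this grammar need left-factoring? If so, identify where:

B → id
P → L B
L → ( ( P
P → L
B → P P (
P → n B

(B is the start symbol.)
Yes, P has productions with common prefix 'L'

Left-factoring is needed when two productions for the same non-terminal
share a common prefix on the right-hand side.

Productions for B:
  B → id
  B → P P (
Productions for P:
  P → L B
  P → L
  P → n B

Found common prefix 'L' in productions for P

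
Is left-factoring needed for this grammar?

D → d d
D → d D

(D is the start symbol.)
Left-factoring is needed when two productions for the same non-terminal
share a common prefix on the right-hand side.

Productions for D:
  D → d d
  D → d D

Found common prefix 'd' in productions for D

Answer: Yes, D has productions with common prefix 'd'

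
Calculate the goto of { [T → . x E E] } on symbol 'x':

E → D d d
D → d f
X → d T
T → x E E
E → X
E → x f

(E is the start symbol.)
{ [D → . d f], [E → . D d d], [E → . X], [E → . x f], [T → x . E E], [X → . d T] }

GOTO(I, 'x') = CLOSURE({ [A → αX.β] : [A → α.Xβ] ∈ I, X = 'x' })

Items with dot before 'x', with the dot advanced:
  [T → . x E E] → [T → x . E E]
Closure of the advanced items:
  [T → x . E E] has the dot before E: add [E → . D d d], [E → . X], [E → . x f]
  [E → . D d d] has the dot before D: add [D → . d f]
  [E → . X] has the dot before X: add [X → . d T]

GOTO = { [D → . d f], [E → . D d d], [E → . X], [E → . x f], [T → x . E E], [X → . d T] }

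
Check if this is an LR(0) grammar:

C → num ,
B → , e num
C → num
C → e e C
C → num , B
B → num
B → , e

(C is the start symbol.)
No. Shift-reduce conflict between [C → num .] and [C → num . ,]

Augment with C' → C and build the canonical LR(0) collection (I0 = CLOSURE({[C' → . C]}), then GOTO on every symbol after a dot until no new states appear). It has 12 states:
  I0: { [C → . e e C], [C → . num , B], [C → . num ,], [C → . num], [C' → . C] }  — shift
  I1: { [C' → C .] }  — accept
  I2: { [C → e . e C] }  — shift
  I3: { [C → num . , B], [C → num . ,], [C → num .] }  — shift, reduce
  I4: { [B → . , e num], [B → . , e], [B → . num], [C → num , . B], [C → num , .] }  — shift, reduce
  I5: { [B → , . e num], [B → , . e] }  — shift
  I6: { [C → num , B .] }  — reduce
  I7: { [B → num .] }  — reduce
  I8: { [B → , e . num], [B → , e .] }  — shift, reduce
  I9: { [B → , e num .] }  — reduce
  I10: { [C → . e e C], [C → . num , B], [C → . num ,], [C → . num], [C → e e . C] }  — shift
  I11: { [C → e e C .] }  — reduce

Conflict in state I3:
  Shift-reduce conflict between [C → num .] and [C → num . ,]
So the grammar is NOT LR(0).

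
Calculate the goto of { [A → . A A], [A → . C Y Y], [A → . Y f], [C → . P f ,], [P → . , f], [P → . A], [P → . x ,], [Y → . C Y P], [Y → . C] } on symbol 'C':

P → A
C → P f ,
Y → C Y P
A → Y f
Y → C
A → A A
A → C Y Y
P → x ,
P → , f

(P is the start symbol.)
GOTO(I, 'C') = CLOSURE({ [A → αX.β] : [A → α.Xβ] ∈ I, X = 'C' })

Items with dot before 'C', with the dot advanced:
  [A → . C Y Y] → [A → C . Y Y]
  [Y → . C] → [Y → C .]
  [Y → . C Y P] → [Y → C . Y P]
Closure of the advanced items:
  [A → C . Y Y] has the dot before Y: add [Y → . C Y P], [Y → . C]
  [Y → . C Y P] has the dot before C: add [C → . P f ,]
  [C → . P f ,] has the dot before P: add [P → . A], [P → . x ,], [P → . , f]
  [P → . A] has the dot before A: add [A → . Y f], [A → . A A], [A → . C Y Y]

GOTO = { [A → . A A], [A → . C Y Y], [A → . Y f], [A → C . Y Y], [C → . P f ,], [P → . , f], [P → . A], [P → . x ,], [Y → . C Y P], [Y → . C], [Y → C . Y P], [Y → C .] }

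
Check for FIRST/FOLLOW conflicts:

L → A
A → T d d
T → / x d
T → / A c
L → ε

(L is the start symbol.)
A FIRST/FOLLOW conflict occurs when a non-terminal N has a nullable alternative N → β (β ⇒* ε) and another alternative N → α with FIRST(α) ∩ FOLLOW(N) ≠ ∅: on such a lookahead the parser cannot decide between expanding α and letting N vanish via β.

Nullable non-terminals: L.
FIRST sets used below: FIRST(A) = { '/' }

L: nullable alternative(s) L → ε; FOLLOW(L) = { $ }
  L → A: FIRST \ {ε} = { '/' } — disjoint from FOLLOW(L)
  L → ε: FIRST \ {ε} = { } — this is the only nullable alternative, skip

A, T have no nullable alternative, so no FIRST/FOLLOW check is needed there.

No FIRST/FOLLOW conflicts found.

Answer: No FIRST/FOLLOW conflicts.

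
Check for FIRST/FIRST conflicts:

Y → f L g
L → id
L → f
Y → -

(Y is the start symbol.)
No FIRST/FIRST conflicts.

A FIRST/FIRST conflict occurs when two productions N → α and N → β for the same non-terminal have FIRST(α) ∩ FIRST(β) ≠ ∅ (with ε ∈ FIRST of a nullable right-hand side, so two nullable alternatives also conflict).

Productions for Y:
  Y → f L g: FIRST = { 'f' }
  Y → -: FIRST = { '-' }
Productions for L:
  L → id: FIRST = { 'id' }
  L → f: FIRST = { 'f' }

All alternatives of each non-terminal have pairwise disjoint FIRST sets.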